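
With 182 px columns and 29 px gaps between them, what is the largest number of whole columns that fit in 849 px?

4 columns

k columns need k·182 + (k−1)·29 = k·211 − 29.
k·211 − 29 ≤ 849 → k ≤ 878 / 211 ≈ 4.16, so k = 4.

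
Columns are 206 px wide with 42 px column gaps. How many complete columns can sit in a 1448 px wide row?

6 columns: 6·206 + 5·42 = 1446 px ≤ 1448.
7 columns: 1694 px > 1448. So 6.

6 columns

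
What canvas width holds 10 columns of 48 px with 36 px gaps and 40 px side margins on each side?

884 px

Canvas = 2·40 + 10·48 + 9·36 = 80 + 480 + 324 = 884 px.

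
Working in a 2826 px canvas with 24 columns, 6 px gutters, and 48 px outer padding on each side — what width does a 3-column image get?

336 px

Inside the margins: 2826 − 96 = 2730 px.
Subtracting 23 gutters of 6 leaves 2592 for 24 columns, so c = 108 px.
3-column span = 3·108 + 2·6 = 336 px.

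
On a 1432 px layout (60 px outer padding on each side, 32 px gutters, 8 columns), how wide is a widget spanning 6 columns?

Inside the margins: 1432 − 120 = 1312 px.
1312 − 7·32 = 1088; ÷8 gives c = 136 px.
6 columns plus 5 gutters: 816 + 160 = 976 px.

976 px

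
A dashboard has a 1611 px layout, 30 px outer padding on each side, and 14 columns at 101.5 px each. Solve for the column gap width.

10 px

Inside the margins: 1611 − 60 = 1551 px.
Columns use 1421 px, leaving 130 px across 13 column gaps = 10 px each.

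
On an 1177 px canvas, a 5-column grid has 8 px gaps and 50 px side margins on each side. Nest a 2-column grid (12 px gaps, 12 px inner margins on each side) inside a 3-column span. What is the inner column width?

303.5 px

Take off 100 px of margins, leaving 1077 px.
Subtracting 4 gaps of 8 leaves 1045 for 5 columns, so c = 209 px.
Span of 3: 3·209 + 2·8 = 627 + 16 = 643 px.
Inner content = 643 − 2·12 = 619 px.
2 columns + 1 gap: 2d + 1·12 = 619.
2d = 619 − 12 = 607, so d = 303.5 px.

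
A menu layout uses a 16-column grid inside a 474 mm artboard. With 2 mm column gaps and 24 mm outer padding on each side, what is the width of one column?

Subtract both margins: 474 − 2·24 = 426 mm.
16 columns + 15 column gaps: 16c + 15·2 = 426.
16c = 426 − 30 = 396, so c = 24.75 mm.

24.75 mm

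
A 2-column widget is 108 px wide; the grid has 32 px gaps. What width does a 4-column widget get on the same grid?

2c + 1·32 = 108 → 2c = 76 → c = 38 px.
4-column span = 4·38 + 3·32 = 248 px.

248 px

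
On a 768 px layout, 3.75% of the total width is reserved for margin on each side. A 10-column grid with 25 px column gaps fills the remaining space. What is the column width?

48.54 px

Margins: 3.75% × 768 = 28.8 px each, so content = 768 − 57.6 = 710.4 px.
10 columns + 9 column gaps: 10c + 9·25 = 710.4.
10c = 710.4 − 225 = 485.4, so c = 48.54 px.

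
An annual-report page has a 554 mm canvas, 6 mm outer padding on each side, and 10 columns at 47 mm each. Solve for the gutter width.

8 mm

Subtract both margins: 554 − 2·6 = 542 mm.
10 columns take 10·47 = 470 mm; remaining 72 splits into 9 gutters.
g = 72 / 9 = 8 mm.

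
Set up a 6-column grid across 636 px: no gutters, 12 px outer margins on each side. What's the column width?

Take off 24 px of margins, leaving 612 px.
612 / 6 = 102 px per column.

102 px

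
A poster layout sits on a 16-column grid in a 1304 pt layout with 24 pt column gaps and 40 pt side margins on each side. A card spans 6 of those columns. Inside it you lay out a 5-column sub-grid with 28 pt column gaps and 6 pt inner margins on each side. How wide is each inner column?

Subtract both margins: 1304 − 2·40 = 1224 pt.
16c + 15·24 = 1224 → 16c = 864 → c = 54 pt.
6 columns plus 5 column gaps: 324 + 120 = 444 pt.
Inner content = 444 − 2·6 = 432 pt.
Subtracting 4 column gaps of 28 leaves 320 for 5 columns, so d = 64 pt.

64 pt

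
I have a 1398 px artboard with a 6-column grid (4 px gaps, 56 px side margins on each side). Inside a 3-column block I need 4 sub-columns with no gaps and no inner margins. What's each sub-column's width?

Take off 112 px of margins, leaving 1286 px.
Subtracting 5 gaps of 4 leaves 1266 for 6 columns, so c = 211 px.
Span of 3: 3·211 + 2·4 = 633 + 8 = 641 px.
641 / 4 = 160.25 px per column.

160.25 px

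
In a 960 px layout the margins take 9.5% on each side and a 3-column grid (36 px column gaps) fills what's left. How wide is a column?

Margins: 9.5% × 960 = 91.2 px each, so content = 960 − 182.4 = 777.6 px.
777.6 − 2·36 = 705.6; ÷3 gives c = 235.2 px.

235.2 px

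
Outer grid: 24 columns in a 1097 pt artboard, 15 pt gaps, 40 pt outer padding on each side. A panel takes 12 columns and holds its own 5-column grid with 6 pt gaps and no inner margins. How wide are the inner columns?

95.4 pt

Take off 80 pt of margins, leaving 1017 pt.
24 columns + 23 gaps: 24c + 23·15 = 1017.
24c = 1017 − 345 = 672, so c = 28 pt.
12 columns plus 11 gaps: 336 + 165 = 501 pt.
5 columns + 4 gaps: 5d + 4·6 = 501.
5d = 501 − 24 = 477, so d = 95.4 pt.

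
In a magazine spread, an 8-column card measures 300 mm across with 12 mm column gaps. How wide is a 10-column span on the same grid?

Subtracting 7 column gaps of 12 leaves 216 for 8 columns, so c = 27 mm.
10-column span = 10·27 + 9·12 = 378 mm.

378 mm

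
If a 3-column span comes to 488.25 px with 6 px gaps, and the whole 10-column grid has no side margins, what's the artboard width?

1641.5 px

Subtracting 2 gaps of 6 leaves 476.25 for 3 columns, so c = 158.75 px.
Artboard = 10·158.75 + 9·6 = 1587.5 + 54 = 1641.5 px.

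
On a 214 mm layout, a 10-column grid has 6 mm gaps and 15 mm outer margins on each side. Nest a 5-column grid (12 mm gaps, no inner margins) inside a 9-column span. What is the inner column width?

Outer content = 214 − 2·15 = 184 mm.
184 − 9·6 = 130; ÷10 gives c = 13 mm.
9-column span = 9·13 + 8·6 = 165 mm.
5 columns + 4 gaps: 5d + 4·12 = 165.
5d = 165 − 48 = 117, so d = 23.4 mm.

23.4 mm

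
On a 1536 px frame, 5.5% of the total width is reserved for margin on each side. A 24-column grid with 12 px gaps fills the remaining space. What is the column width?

1536 × (1 − 2·5.5%) = 1536 × 89% = 1367.04 px for the columns.
1367.04 − 23·12 = 1091.04; ÷24 gives c = 45.46 px.

45.46 px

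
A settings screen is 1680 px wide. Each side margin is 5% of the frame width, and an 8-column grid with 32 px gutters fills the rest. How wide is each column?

161 px

Margins: 5% × 1680 = 84 px each, so content = 1680 − 168 = 1512 px.
Subtracting 7 gutters of 32 leaves 1288 for 8 columns, so c = 161 px.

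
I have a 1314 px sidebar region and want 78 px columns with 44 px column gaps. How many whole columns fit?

11 columns

Each extra column adds 78 + 44 = 122 px.
(1314 + 44) / 122 = 11.13, so 11 columns fit.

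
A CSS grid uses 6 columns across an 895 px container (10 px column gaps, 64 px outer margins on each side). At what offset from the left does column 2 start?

193.5 px

Content = 895 − 2·64 = 767 px.
767 − 5·10 = 717; ÷6 gives c = 119.5 px.
Each column+gutter stride is 129.5 px; 1 of them past the 64 px margin is 64 + 129.5 = 193.5 px.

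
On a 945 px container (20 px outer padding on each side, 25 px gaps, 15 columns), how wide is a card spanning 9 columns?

533 px

Inside the margins: 945 − 40 = 905 px.
15 columns + 14 gaps: 15c + 14·25 = 905.
15c = 905 − 350 = 555, so c = 37 px.
Span of 9: 9·37 + 8·25 = 333 + 200 = 533 px.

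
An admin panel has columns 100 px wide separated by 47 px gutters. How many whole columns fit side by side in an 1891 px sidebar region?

k columns need k·100 + (k−1)·47 = k·147 − 47.
k·147 − 47 ≤ 1891 → k ≤ 1938 / 147 ≈ 13.18, so k = 13.

13 columns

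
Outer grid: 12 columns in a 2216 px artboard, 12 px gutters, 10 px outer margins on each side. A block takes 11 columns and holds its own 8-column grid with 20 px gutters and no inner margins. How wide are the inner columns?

Outer content = 2216 − 2·10 = 2196 px.
Subtracting 11 gutters of 12 leaves 2064 for 12 columns, so c = 172 px.
11 columns plus 10 gutters: 1892 + 120 = 2012 px.
8d + 7·20 = 2012 → 8d = 1872 → d = 234 px.

234 px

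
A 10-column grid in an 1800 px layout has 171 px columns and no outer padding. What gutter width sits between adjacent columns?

Columns use 1710 px, leaving 90 px across 9 gutters = 10 px each.

10 px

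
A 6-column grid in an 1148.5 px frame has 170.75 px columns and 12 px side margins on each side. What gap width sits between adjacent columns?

20 px

Inside the margins: 1148.5 − 24 = 1124.5 px.
Columns use 1024.5 px, leaving 100 px across 5 gaps = 20 px each.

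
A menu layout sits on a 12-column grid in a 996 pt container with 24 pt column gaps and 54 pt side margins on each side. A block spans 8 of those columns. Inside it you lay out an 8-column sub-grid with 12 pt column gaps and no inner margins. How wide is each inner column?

Inside the margins: 996 − 108 = 888 pt.
12c + 11·24 = 888 → 12c = 624 → c = 52 pt.
8 columns plus 7 column gaps: 416 + 168 = 584 pt.
584 − 7·12 = 500; ÷8 gives d = 62.5 pt.

62.5 pt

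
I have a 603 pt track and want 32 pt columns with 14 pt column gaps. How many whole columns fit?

13 columns

Each extra column adds 32 + 14 = 46 pt.
(603 + 14) / 46 = 13.41, so 13 columns fit.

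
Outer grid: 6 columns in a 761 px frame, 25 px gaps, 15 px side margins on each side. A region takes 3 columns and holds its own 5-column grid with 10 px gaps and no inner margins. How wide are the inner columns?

62.6 px

Subtract both margins: 761 − 2·15 = 731 px.
6c + 5·25 = 731 → 6c = 606 → c = 101 px.
Span of 3: 3·101 + 2·25 = 303 + 50 = 353 px.
5d + 4·10 = 353 → 5d = 313 → d = 62.6 px.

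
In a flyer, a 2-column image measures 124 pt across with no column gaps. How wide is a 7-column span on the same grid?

With no column gaps, each column is 124/2 = 62 pt.
With no column gaps, 7 columns span 7·62 = 434 pt.

434 pt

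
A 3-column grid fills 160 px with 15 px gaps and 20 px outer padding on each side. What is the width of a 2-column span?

Inside the margins: 160 − 40 = 120 px.
3c + 2·15 = 120 → 3c = 90 → c = 30 px.
2-column span = 2·30 + 1·15 = 75 px.

75 px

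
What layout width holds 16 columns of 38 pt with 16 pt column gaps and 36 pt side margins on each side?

920 pt

Layout = 2·36 + 16·38 + 15·16 = 72 + 608 + 240 = 920 pt.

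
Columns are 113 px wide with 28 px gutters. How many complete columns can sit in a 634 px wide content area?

4 columns

4 columns: 4·113 + 3·28 = 536 px ≤ 634.
5 columns: 677 px > 634. So 4.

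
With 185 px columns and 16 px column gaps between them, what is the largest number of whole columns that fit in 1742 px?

8 columns: 8·185 + 7·16 = 1592 px ≤ 1742.
9 columns: 1793 px > 1742. So 8.

8 columns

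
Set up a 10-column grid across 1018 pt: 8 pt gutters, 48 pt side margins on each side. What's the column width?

Inside the margins: 1018 − 96 = 922 pt.
922 − 9·8 = 850; ÷10 gives c = 85 pt.

85 pt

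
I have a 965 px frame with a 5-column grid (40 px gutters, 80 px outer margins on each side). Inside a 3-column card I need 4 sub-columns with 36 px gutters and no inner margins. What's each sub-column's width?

Subtract both margins: 965 − 2·80 = 805 px.
5 columns + 4 gutters: 5c + 4·40 = 805.
5c = 805 − 160 = 645, so c = 129 px.
3-column span = 3·129 + 2·40 = 467 px.
4d + 3·36 = 467 → 4d = 359 → d = 89.75 px.

89.75 px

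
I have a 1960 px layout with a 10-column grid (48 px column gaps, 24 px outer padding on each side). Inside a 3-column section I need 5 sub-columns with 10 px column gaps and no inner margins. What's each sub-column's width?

Subtract both margins: 1960 − 2·24 = 1912 px.
Subtracting 9 column gaps of 48 leaves 1480 for 10 columns, so c = 148 px.
3 columns plus 2 column gaps: 444 + 96 = 540 px.
5 columns + 4 column gaps: 5d + 4·10 = 540.
5d = 540 − 40 = 500, so d = 100 px.

100 px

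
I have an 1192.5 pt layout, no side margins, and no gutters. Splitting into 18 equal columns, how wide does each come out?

With no gutters, each column is 1192.5/18 = 66.25 pt.

66.25 pt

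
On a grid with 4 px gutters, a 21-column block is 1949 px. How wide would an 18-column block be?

1949 − 20·4 = 1869; ÷21 gives c = 89 px.
18-column span = 18·89 + 17·4 = 1670 px.

1670 px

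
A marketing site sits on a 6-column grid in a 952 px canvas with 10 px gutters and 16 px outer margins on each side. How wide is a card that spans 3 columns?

Subtract both margins: 952 − 2·16 = 920 px.
6c + 5·10 = 920 → 6c = 870 → c = 145 px.
Span of 3: 3·145 + 2·10 = 435 + 20 = 455 px.

455 px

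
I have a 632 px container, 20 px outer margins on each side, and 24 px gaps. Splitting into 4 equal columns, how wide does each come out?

130 px

Content width = 632 − 2·20 = 592 px.
Subtracting 3 gaps of 24 leaves 520 for 4 columns, so c = 130 px.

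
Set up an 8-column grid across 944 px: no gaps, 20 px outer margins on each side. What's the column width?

113 px

Subtract both margins: 944 − 2·20 = 904 px.
With no gaps, each column is 904/8 = 113 px.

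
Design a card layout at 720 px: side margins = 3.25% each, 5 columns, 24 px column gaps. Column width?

115.44 px

Margins: 3.25% × 720 = 23.4 px each, so content = 720 − 46.8 = 673.2 px.
Subtracting 4 column gaps of 24 leaves 577.2 for 5 columns, so c = 115.44 px.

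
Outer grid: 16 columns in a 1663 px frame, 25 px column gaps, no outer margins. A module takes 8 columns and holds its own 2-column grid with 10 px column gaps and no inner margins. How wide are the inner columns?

404.5 px

16 columns + 15 column gaps: 16c + 15·25 = 1663.
16c = 1663 − 375 = 1288, so c = 80.5 px.
8-column span = 8·80.5 + 7·25 = 819 px.
Subtracting 1 column gap of 10 leaves 809 for 2 columns, so d = 404.5 px.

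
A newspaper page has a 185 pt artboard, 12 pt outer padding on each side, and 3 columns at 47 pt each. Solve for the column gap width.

Subtract both margins: 185 − 2·12 = 161 pt.
3·47 + 2g = 161 → 2g = 20 → g = 10 pt.

10 pt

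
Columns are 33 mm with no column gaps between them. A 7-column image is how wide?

7-column span = 7·33 = 231 mm.

231 mm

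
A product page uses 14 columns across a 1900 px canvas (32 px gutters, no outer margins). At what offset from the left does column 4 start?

14c + 13·32 = 1900 → 14c = 1484 → c = 106 px.
Each column+gutter stride is 138 px; with no margin, 3 of them is 414 px.

414 px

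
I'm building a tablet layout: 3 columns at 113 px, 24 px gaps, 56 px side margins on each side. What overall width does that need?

Adding margins, columns and gutters: 112 + 339 + 48 = 499 px.

499 px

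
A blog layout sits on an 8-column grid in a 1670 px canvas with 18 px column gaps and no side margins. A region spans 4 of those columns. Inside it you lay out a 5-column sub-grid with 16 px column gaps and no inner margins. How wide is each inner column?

152.4 px

8 columns + 7 column gaps: 8c + 7·18 = 1670.
8c = 1670 − 126 = 1544, so c = 193 px.
4 columns plus 3 column gaps: 772 + 54 = 826 px.
5 columns + 4 column gaps: 5d + 4·16 = 826.
5d = 826 − 64 = 762, so d = 152.4 px.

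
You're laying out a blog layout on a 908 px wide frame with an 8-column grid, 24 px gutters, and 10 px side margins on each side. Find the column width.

Subtract both margins: 908 − 2·10 = 888 px.
8c + 7·24 = 888 → 8c = 720 → c = 90 px.

90 px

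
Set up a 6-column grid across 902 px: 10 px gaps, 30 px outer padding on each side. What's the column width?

132 px

Inside the margins: 902 − 60 = 842 px.
6c + 5·10 = 842 → 6c = 792 → c = 132 px.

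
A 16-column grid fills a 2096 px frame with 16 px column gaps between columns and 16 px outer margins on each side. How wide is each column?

114 px

Inside the margins: 2096 − 32 = 2064 px.
16c + 15·16 = 2064 → 16c = 1824 → c = 114 px.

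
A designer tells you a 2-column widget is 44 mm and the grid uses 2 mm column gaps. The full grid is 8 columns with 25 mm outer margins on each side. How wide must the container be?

2c + 1·2 = 44 → 2c = 42 → c = 21 mm.
Container = 2·25 + 8·21 + 7·2 = 50 + 168 + 14 = 232 mm.

232 mm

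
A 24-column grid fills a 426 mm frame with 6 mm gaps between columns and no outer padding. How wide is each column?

12 mm

24 columns + 23 gaps: 24c + 23·6 = 426.
24c = 426 − 138 = 288, so c = 12 mm.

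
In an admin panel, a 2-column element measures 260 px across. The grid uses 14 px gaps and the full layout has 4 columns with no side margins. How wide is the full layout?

534 px

Subtracting 1 gap of 14 leaves 246 for 2 columns, so c = 123 px.
Layout = 4·123 + 3·14 = 492 + 42 = 534 px.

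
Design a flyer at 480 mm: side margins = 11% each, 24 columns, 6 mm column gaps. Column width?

9.85 mm

Margins: 11% × 480 = 52.8 mm each, so content = 480 − 105.6 = 374.4 mm.
24c + 23·6 = 374.4 → 24c = 236.4 → c = 9.85 mm.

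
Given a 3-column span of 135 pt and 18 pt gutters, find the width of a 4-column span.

3c + 2·18 = 135 → 3c = 99 → c = 33 pt.
4-column span = 4·33 + 3·18 = 186 pt.

186 pt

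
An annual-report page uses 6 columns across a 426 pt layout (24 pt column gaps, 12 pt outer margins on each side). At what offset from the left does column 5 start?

296 pt

Take off 24 pt of margins, leaving 402 pt.
6 columns + 5 column gaps: 6c + 5·24 = 402.
6c = 402 − 120 = 282, so c = 47 pt.
Each column+gutter stride is 71 pt; 4 of them past the 12 pt margin is 12 + 284 = 296 pt.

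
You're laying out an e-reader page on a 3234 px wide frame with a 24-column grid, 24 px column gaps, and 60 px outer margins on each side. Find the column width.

106.75 px

Subtract both margins: 3234 − 2·60 = 3114 px.
24 columns + 23 column gaps: 24c + 23·24 = 3114.
24c = 3114 − 552 = 2562, so c = 106.75 px.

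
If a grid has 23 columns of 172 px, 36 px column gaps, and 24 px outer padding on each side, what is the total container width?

4796 px

Total width: 2·24 + 23·172 + 22·36 = 4796 px.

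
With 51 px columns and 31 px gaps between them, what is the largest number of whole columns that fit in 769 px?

Each extra column adds 51 + 31 = 82 px.
(769 + 31) / 82 = 9.76, so 9 columns fit.

9 columns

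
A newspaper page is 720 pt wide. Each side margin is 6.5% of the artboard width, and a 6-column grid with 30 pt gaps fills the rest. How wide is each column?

79.4 pt

Margins: 6.5% × 720 = 46.8 pt each, so content = 720 − 93.6 = 626.4 pt.
Subtracting 5 gaps of 30 leaves 476.4 for 6 columns, so c = 79.4 pt.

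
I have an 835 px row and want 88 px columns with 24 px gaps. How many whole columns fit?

7 columns

Each extra column adds 88 + 24 = 112 px.
(835 + 24) / 112 = 7.67, so 7 columns fit.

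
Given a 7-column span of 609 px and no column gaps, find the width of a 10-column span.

609 / 7 = 87 px per column.
10-column span = 10·87 = 870 px.

870 px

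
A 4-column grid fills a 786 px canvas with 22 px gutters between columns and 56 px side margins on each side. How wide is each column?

152 px

Content width = 786 − 2·56 = 674 px.
674 − 3·22 = 608; ÷4 gives c = 152 px.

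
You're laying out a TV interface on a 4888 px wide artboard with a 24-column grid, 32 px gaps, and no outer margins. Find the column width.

173 px

4888 − 23·32 = 4152; ÷24 gives c = 173 px.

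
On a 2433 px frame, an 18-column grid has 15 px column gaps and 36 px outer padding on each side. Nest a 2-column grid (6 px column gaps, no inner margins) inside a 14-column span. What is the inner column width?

Subtract both margins: 2433 − 2·36 = 2361 px.
18c + 17·15 = 2361 → 18c = 2106 → c = 117 px.
14 columns plus 13 column gaps: 1638 + 195 = 1833 px.
2 columns + 1 column gap: 2d + 1·6 = 1833.
2d = 1833 − 6 = 1827, so d = 913.5 px.

913.5 px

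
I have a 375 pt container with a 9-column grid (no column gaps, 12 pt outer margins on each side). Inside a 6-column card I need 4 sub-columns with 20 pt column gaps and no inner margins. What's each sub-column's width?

43.5 pt

Inside the margins: 375 − 24 = 351 pt.
With no column gaps, each column is 351/9 = 39 pt.
6-column span = 6·39 = 234 pt.
Subtracting 3 column gaps of 20 leaves 174 for 4 columns, so d = 43.5 pt.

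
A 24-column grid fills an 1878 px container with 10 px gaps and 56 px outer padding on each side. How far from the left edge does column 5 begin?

352 px

Subtract both margins: 1878 − 2·56 = 1766 px.
1766 − 23·10 = 1536; ÷24 gives c = 64 px.
Column 5 starts at margin + 4·(column + gutter) = 56 + 4·74 = 352 px.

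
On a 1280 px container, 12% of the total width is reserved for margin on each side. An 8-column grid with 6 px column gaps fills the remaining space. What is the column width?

1280 × (1 − 2·12%) = 1280 × 76% = 972.8 px for the columns.
Subtracting 7 column gaps of 6 leaves 930.8 for 8 columns, so c = 116.35 px.

116.35 px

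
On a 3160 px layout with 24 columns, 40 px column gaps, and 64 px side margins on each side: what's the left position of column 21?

2624 px

Subtract both margins: 3160 − 2·64 = 3032 px.
Subtracting 23 column gaps of 40 leaves 2112 for 24 columns, so c = 88 px.
Column 21 starts at margin + 20·(column + gutter) = 64 + 20·128 = 2624 px.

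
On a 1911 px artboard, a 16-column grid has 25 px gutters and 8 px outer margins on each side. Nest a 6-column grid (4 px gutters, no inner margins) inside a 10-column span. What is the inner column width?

Outer content = 1911 − 2·8 = 1895 px.
Subtracting 15 gutters of 25 leaves 1520 for 16 columns, so c = 95 px.
10 columns plus 9 gutters: 950 + 225 = 1175 px.
1175 − 5·4 = 1155; ÷6 gives d = 192.5 px.

192.5 px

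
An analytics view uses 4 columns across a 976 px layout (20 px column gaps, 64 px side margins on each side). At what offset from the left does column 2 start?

281 px

Inside the margins: 976 − 128 = 848 px.
Subtracting 3 column gaps of 20 leaves 788 for 4 columns, so c = 197 px.
Before column 2: the margin + 1 column + 1 column gap.
Offset = 64 + 1·(197 + 20) = 64 + 217 = 281 px.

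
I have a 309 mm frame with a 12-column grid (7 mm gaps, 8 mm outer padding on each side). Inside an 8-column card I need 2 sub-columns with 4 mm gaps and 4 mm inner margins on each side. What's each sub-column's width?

90.5 mm

Subtract both margins: 309 − 2·8 = 293 mm.
12c + 11·7 = 293 → 12c = 216 → c = 18 mm.
Span of 8: 8·18 + 7·7 = 144 + 49 = 193 mm.
Inner content = 193 − 2·4 = 185 mm.
Subtracting 1 gap of 4 leaves 181 for 2 columns, so d = 90.5 mm.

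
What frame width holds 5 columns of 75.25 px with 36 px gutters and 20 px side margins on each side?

560.25 px

Frame = 2·20 + 5·75.25 + 4·36 = 40 + 376.25 + 144 = 560.25 px.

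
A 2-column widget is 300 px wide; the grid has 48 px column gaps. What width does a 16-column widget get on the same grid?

2736 px

300 − 1·48 = 252; ÷2 gives c = 126 px.
Span of 16: 16·126 + 15·48 = 2016 + 720 = 2736 px.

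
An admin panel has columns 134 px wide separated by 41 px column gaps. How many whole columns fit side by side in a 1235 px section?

7 columns

7 columns: 7·134 + 6·41 = 1184 px ≤ 1235.
8 columns: 1359 px > 1235. So 7.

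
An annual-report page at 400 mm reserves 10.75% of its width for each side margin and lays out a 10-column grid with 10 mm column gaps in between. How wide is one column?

Each margin = 10.75% of 400 = 43 mm; content = 400 − 2·43 = 314 mm.
10c + 9·10 = 314 → 10c = 224 → c = 22.4 mm.

22.4 mm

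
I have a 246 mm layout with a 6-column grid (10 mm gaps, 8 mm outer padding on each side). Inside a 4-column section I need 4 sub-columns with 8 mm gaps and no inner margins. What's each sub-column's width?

31.5 mm

Inside the margins: 246 − 16 = 230 mm.
6 columns + 5 gaps: 6c + 5·10 = 230.
6c = 230 − 50 = 180, so c = 30 mm.
Span of 4: 4·30 + 3·10 = 120 + 30 = 150 mm.
4d + 3·8 = 150 → 4d = 126 → d = 31.5 mm.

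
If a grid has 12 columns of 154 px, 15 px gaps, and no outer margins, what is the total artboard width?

2013 px

Total width: 12·154 + 11·15 = 2013 px.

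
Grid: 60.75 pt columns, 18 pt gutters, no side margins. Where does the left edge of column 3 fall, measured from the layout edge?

No margin, so column 3 starts at 2·(column + gutter) = 2·78.75 = 157.5 pt.

157.5 pt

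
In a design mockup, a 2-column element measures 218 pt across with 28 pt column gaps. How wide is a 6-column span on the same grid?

2 columns + 1 column gap: 2c + 1·28 = 218.
2c = 218 − 28 = 190, so c = 95 pt.
6-column span = 6·95 + 5·28 = 710 pt.

710 pt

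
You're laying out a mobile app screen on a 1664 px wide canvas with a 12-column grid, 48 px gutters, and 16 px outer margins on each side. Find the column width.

Subtract both margins: 1664 − 2·16 = 1632 px.
12c + 11·48 = 1632 → 12c = 1104 → c = 92 px.

92 px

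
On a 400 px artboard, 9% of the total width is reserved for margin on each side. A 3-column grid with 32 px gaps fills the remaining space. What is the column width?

88 px

400 × (1 − 2·9%) = 400 × 82% = 328 px for the columns.
3c + 2·32 = 328 → 3c = 264 → c = 88 px.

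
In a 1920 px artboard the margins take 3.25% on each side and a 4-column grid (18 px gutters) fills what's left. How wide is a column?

1920 × (1 − 2·3.25%) = 1920 × 93.5% = 1795.2 px for the columns.
4 columns + 3 gutters: 4c + 3·18 = 1795.2.
4c = 1795.2 − 54 = 1741.2, so c = 435.3 px.

435.3 px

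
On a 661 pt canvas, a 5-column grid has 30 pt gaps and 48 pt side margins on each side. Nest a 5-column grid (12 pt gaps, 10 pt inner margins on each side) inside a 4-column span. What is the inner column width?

75.6 pt

Subtract both margins: 661 − 2·48 = 565 pt.
Subtracting 4 gaps of 30 leaves 445 for 5 columns, so c = 89 pt.
4-column span = 4·89 + 3·30 = 446 pt.
Inner content = 446 − 2·10 = 426 pt.
5 columns + 4 gaps: 5d + 4·12 = 426.
5d = 426 − 48 = 378, so d = 75.6 pt.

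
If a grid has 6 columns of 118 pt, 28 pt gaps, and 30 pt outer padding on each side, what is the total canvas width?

908 pt

Total width: 2·30 + 6·118 + 5·28 = 908 pt.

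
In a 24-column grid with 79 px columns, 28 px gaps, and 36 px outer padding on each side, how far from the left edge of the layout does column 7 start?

Before column 7: the margin + 6 columns + 6 gaps.
Offset = 36 + 6·(79 + 28) = 36 + 642 = 678 px.

678 px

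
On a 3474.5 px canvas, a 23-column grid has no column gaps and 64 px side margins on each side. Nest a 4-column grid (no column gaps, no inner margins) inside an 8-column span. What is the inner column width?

Outer content = 3474.5 − 2·64 = 3346.5 px.
23c = 3346.5 → c = 145.5 px.
8-column span = 8·145.5 = 1164 px.
With no column gaps, each column is 1164/4 = 291 px.

291 px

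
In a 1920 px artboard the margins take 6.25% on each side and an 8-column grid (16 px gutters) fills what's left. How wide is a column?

196 px

Margins: 6.25% × 1920 = 120 px each, so content = 1920 − 240 = 1680 px.
8 columns + 7 gutters: 8c + 7·16 = 1680.
8c = 1680 − 112 = 1568, so c = 196 px.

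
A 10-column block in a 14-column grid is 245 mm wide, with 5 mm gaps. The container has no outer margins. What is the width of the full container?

345 mm

10 columns + 9 gaps: 10c + 9·5 = 245.
10c = 245 − 45 = 200, so c = 20 mm.
Summing: 280 + 65 = 345 mm.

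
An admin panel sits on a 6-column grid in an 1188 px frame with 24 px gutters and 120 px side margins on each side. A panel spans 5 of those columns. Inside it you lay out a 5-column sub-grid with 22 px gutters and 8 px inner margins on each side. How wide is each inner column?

136.4 px

Inside the margins: 1188 − 240 = 948 px.
6c + 5·24 = 948 → 6c = 828 → c = 138 px.
5-column span = 5·138 + 4·24 = 786 px.
Inner content = 786 − 2·8 = 770 px.
5d + 4·22 = 770 → 5d = 682 → d = 136.4 px.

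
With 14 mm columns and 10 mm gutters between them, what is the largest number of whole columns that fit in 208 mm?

9 columns

Each extra column adds 14 + 10 = 24 mm.
(208 + 10) / 24 = 9.08, so 9 columns fit.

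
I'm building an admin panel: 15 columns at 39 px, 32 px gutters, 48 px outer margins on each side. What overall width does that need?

1129 px

Adding margins, columns and gutters: 96 + 585 + 448 = 1129 px.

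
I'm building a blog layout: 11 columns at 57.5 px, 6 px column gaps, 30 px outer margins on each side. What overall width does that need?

Total width: 2·30 + 11·57.5 + 10·6 = 752.5 px.

752.5 px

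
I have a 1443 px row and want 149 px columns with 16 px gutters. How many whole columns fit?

8 columns

k columns need k·149 + (k−1)·16 = k·165 − 16.
k·165 − 16 ≤ 1443 → k ≤ 1459 / 165 ≈ 8.84, so k = 8.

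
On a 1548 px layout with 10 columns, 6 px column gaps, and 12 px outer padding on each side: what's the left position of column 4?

Subtract both margins: 1548 − 2·12 = 1524 px.
10 columns + 9 column gaps: 10c + 9·6 = 1524.
10c = 1524 − 54 = 1470, so c = 147 px.
Column 4 starts at margin + 3·(column + gutter) = 12 + 3·153 = 471 px.

471 px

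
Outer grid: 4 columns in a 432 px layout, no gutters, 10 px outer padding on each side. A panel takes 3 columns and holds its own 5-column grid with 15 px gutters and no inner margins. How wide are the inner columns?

Take off 20 px of margins, leaving 412 px.
With no gutters, each column is 412/4 = 103 px.
With no gutters, 3 columns span 3·103 = 309 px.
5 columns + 4 gutters: 5d + 4·15 = 309.
5d = 309 − 60 = 249, so d = 49.8 px.

49.8 px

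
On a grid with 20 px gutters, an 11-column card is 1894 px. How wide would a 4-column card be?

676 px

Subtracting 10 gutters of 20 leaves 1694 for 11 columns, so c = 154 px.
4 columns plus 3 gutters: 616 + 60 = 676 px.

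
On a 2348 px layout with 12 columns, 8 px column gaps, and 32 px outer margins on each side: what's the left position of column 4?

605 px

Take off 64 px of margins, leaving 2284 px.
12c + 11·8 = 2284 → 12c = 2196 → c = 183 px.
Before column 4: the margin + 3 columns + 3 column gaps.
Offset = 32 + 3·(183 + 8) = 32 + 573 = 605 px.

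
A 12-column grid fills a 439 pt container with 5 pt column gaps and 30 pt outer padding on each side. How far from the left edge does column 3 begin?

Inside the margins: 439 − 60 = 379 pt.
379 − 11·5 = 324; ÷12 gives c = 27 pt.
Each column+gutter stride is 32 pt; 2 of them past the 30 pt margin is 30 + 64 = 94 pt.

94 pt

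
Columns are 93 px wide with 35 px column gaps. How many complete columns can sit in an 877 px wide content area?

7 columns

Each extra column adds 93 + 35 = 128 px.
(877 + 35) / 128 = 7.12, so 7 columns fit.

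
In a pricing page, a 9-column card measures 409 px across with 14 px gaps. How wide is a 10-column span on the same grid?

409 − 8·14 = 297; ÷9 gives c = 33 px.
10-column span = 10·33 + 9·14 = 456 px.

456 px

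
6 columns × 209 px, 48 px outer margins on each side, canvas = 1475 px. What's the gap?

Take off 96 px of margins, leaving 1379 px.
Columns use 1254 px, leaving 125 px across 5 gaps = 25 px each.

25 px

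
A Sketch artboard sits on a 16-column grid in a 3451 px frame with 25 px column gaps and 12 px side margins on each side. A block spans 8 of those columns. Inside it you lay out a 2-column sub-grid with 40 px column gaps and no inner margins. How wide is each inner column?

Inside the margins: 3451 − 24 = 3427 px.
Subtracting 15 column gaps of 25 leaves 3052 for 16 columns, so c = 190.75 px.
8 columns plus 7 column gaps: 1526 + 175 = 1701 px.
Subtracting 1 column gap of 40 leaves 1661 for 2 columns, so d = 830.5 px.

830.5 px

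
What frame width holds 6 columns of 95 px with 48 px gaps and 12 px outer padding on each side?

Frame = 2·12 + 6·95 + 5·48 = 24 + 570 + 240 = 834 px.

834 px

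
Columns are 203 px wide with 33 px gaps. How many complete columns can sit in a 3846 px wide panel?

16 columns

Each extra column adds 203 + 33 = 236 px.
(3846 + 33) / 236 = 16.44, so 16 columns fit.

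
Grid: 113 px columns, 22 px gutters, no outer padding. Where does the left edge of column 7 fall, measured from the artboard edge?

Each column+gutter stride is 135 px; with no margin, 6 of them is 810 px.

810 px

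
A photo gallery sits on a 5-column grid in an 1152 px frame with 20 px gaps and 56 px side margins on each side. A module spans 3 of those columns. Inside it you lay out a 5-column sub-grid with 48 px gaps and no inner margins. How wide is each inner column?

Inside the margins: 1152 − 112 = 1040 px.
5 columns + 4 gaps: 5c + 4·20 = 1040.
5c = 1040 − 80 = 960, so c = 192 px.
3 columns plus 2 gaps: 576 + 40 = 616 px.
5d + 4·48 = 616 → 5d = 424 → d = 84.8 px.

84.8 px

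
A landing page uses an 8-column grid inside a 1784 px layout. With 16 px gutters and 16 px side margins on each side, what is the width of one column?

Subtract both margins: 1784 − 2·16 = 1752 px.
Subtracting 7 gutters of 16 leaves 1640 for 8 columns, so c = 205 px.

205 px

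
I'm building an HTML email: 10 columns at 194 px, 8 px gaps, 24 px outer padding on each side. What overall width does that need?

Canvas = 2·24 + 10·194 + 9·8 = 48 + 1940 + 72 = 2060 px.

2060 px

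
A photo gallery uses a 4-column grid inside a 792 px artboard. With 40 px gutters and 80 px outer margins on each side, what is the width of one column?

128 px

Inside the margins: 792 − 160 = 632 px.
4c + 3·40 = 632 → 4c = 512 → c = 128 px.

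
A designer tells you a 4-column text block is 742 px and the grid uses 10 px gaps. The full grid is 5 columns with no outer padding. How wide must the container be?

742 − 3·10 = 712; ÷4 gives c = 178 px.
Summing: 890 + 40 = 930 px.

930 px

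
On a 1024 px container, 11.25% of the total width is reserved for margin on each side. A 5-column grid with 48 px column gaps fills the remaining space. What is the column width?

120.32 px

Margins: 11.25% × 1024 = 115.2 px each, so content = 1024 − 230.4 = 793.6 px.
793.6 − 4·48 = 601.6; ÷5 gives c = 120.32 px.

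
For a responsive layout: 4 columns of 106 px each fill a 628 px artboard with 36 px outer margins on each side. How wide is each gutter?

Subtract both margins: 628 − 2·36 = 556 px.
4 columns take 4·106 = 424 px; remaining 132 splits into 3 gutters.
g = 132 / 3 = 44 px.

44 px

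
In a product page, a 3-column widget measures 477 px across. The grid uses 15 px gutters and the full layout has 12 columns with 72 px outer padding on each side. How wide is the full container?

2097 px

3c + 2·15 = 477 → 3c = 447 → c = 149 px.
Total width: 2·72 + 12·149 + 11·15 = 2097 px.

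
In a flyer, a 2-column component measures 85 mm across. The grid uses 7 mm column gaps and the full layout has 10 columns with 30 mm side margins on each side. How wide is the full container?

Subtracting 1 column gap of 7 leaves 78 for 2 columns, so c = 39 mm.
Total width: 2·30 + 10·39 + 9·7 = 513 mm.

513 mm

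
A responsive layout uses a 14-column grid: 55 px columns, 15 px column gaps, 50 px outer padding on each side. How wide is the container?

1065 px

Container = 2·50 + 14·55 + 13·15 = 100 + 770 + 195 = 1065 px.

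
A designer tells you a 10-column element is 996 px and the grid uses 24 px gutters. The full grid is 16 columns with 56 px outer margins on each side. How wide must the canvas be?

1720 px

10 columns + 9 gutters: 10c + 9·24 = 996.
10c = 996 − 216 = 780, so c = 78 px.
Adding margins, columns and gutters: 112 + 1248 + 360 = 1720 px.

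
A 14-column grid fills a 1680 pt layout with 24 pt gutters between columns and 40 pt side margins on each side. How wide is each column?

Subtract both margins: 1680 − 2·40 = 1600 pt.
1600 − 13·24 = 1288; ÷14 gives c = 92 pt.

92 pt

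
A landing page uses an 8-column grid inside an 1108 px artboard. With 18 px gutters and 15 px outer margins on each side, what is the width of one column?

Inside the margins: 1108 − 30 = 1078 px.
1078 − 7·18 = 952; ÷8 gives c = 119 px.

119 px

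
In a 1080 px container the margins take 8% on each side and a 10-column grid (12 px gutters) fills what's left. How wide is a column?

79.92 px

1080 × (1 − 2·8%) = 1080 × 84% = 907.2 px for the columns.
907.2 − 9·12 = 799.2; ÷10 gives c = 79.92 px.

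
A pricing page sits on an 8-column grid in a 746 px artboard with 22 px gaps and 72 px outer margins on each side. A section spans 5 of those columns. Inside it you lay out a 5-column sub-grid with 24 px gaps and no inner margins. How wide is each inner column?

Outer content = 746 − 2·72 = 602 px.
8c + 7·22 = 602 → 8c = 448 → c = 56 px.
5-column span = 5·56 + 4·22 = 368 px.
5 columns + 4 gaps: 5d + 4·24 = 368.
5d = 368 − 96 = 272, so d = 54.4 px.

54.4 px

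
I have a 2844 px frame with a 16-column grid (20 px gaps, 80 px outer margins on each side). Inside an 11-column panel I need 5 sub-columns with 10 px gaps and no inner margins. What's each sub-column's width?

359.8 px

Take off 160 px of margins, leaving 2684 px.
16c + 15·20 = 2684 → 16c = 2384 → c = 149 px.
11-column span = 11·149 + 10·20 = 1839 px.
5 columns + 4 gaps: 5d + 4·10 = 1839.
5d = 1839 − 40 = 1799, so d = 359.8 px.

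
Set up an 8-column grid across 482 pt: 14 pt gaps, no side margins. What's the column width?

8c + 7·14 = 482 → 8c = 384 → c = 48 pt.

48 pt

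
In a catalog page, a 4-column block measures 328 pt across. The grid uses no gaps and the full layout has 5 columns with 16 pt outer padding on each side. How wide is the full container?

442 pt

With no gaps, each column is 328/4 = 82 pt.
Container = 2·16 + 5·82 = 32 + 410 = 442 pt.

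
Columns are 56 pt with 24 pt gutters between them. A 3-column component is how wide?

3 columns plus 2 gutters: 168 + 48 = 216 pt.

216 pt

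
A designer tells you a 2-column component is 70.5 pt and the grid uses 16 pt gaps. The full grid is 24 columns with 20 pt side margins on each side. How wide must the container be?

1062 pt

70.5 − 1·16 = 54.5; ÷2 gives c = 27.25 pt.
Container = 2·20 + 24·27.25 + 23·16 = 40 + 654 + 368 = 1062 pt.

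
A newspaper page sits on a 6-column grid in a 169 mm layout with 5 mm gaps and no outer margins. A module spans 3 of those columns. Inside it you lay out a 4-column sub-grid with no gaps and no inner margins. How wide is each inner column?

20.5 mm

169 − 5·5 = 144; ÷6 gives c = 24 mm.
3-column span = 3·24 + 2·5 = 82 mm.
With no gaps, each column is 82/4 = 20.5 mm.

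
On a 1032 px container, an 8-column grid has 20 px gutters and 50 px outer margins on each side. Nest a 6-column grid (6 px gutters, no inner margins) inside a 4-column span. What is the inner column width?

Take off 100 px of margins, leaving 932 px.
8c + 7·20 = 932 → 8c = 792 → c = 99 px.
Span of 4: 4·99 + 3·20 = 396 + 60 = 456 px.
Subtracting 5 gutters of 6 leaves 426 for 6 columns, so d = 71 px.

71 px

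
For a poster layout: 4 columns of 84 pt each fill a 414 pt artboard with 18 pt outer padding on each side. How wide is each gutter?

Content width = 414 − 2·18 = 378 pt.
Columns use 336 pt, leaving 42 pt across 3 gutters = 14 pt each.

14 pt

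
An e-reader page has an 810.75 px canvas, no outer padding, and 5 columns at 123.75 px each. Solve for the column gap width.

48 px

5·123.75 + 4g = 810.75 → 4g = 192 → g = 48 px.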